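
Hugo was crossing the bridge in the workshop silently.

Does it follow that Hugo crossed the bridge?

no

'was crossing' is progressive; for an accomplishment like 'cross the bridge', it doesn't entail completion.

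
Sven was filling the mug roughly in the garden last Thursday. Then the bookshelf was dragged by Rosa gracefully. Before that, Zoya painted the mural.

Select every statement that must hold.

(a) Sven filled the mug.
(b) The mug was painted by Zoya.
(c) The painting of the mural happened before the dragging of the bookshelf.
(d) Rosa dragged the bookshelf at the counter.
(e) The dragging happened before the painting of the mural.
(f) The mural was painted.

(c), (f)

(a) Not entailed — 'was filling' is progressive on an accomplishment; it does not entail the completed 'filled'.
(b) Not entailed — Zoya painted the mural, not the mug; the mug belongs to the filling event.
(c) Entailed — the narrative places the painting before the dragging.
(d) Not entailed — 'at the counter' adds information not in the original event.
(e) Not entailed — the narrative places the painting before the dragging, not after.
(f) Entailed — generalizing the agent leaves a sub-description the original still satisfies.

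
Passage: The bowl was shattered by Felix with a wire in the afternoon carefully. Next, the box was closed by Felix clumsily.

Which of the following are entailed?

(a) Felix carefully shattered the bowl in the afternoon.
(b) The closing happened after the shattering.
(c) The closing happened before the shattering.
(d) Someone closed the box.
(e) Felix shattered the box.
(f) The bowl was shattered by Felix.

(a), (b), (d), (f)

(a) Entailed — dropping 'with a wire' leaves a sub-description the original still satisfies.
(b) Entailed — the narrative places the shattering before the closing.
(c) Not entailed — the narrative places the shattering before the closing, not after.
(d) Entailed — dropping 'clumsily' and generalizing the agent leaves a sub-description the original still satisfies.
(e) Not entailed — Felix shattered the bowl, not the box; the box belongs to the closing event.
(f) Entailed — every conjunct here is already in the original shattering event.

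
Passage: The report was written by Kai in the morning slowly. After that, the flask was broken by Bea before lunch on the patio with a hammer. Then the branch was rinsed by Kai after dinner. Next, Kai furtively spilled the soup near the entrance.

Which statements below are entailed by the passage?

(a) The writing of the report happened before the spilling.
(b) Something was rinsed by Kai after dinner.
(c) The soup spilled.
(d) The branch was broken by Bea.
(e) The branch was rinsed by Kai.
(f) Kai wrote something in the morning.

(a), (b), (c), (e), (f)

(a) Entailed — the narrative places the writing before the spilling.
(b) Entailed — this follows by dropping conjuncts from the rinsing event's description.
(c) Entailed — 'Kai spilled the soup' is causative; it entails the inchoative 'the soup spilled'.
(d) Not entailed — Bea broke the flask, not the branch; the branch belongs to the rinsing event.
(e) Entailed — this follows by dropping conjuncts from the rinsing event's description.
(f) Entailed — dropping 'slowly' and generalizing the patient leaves a sub-description the original still satisfies.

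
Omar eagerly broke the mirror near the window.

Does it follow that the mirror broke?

yes

'Omar broke the mirror' is the causative; it entails the inchoative 'the mirror broke'.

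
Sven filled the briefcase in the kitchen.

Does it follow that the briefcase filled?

yes

'Sven filled the briefcase' is the causative; it entails the inchoative 'the briefcase filled'.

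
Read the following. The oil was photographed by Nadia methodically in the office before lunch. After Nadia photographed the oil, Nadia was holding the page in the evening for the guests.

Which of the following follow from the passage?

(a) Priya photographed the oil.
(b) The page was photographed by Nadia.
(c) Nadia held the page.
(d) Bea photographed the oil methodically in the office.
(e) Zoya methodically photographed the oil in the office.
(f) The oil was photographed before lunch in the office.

(a) Not entailed — the passage has Nadia photographing the oil, not Priya.
(b) Not entailed — Nadia photographed the oil, not the page; the page belongs to the holding event.
(c) Entailed — 'hold' is an activity; 'was holding' entails that some holding happened, so 'held' holds.
(d) Not entailed — the passage has Nadia photographing the oil, not Bea.
(e) Not entailed — the passage has Nadia photographing the oil, not Zoya.
(f) Entailed — this follows by dropping conjuncts from the photographing event's description.

(c), (f)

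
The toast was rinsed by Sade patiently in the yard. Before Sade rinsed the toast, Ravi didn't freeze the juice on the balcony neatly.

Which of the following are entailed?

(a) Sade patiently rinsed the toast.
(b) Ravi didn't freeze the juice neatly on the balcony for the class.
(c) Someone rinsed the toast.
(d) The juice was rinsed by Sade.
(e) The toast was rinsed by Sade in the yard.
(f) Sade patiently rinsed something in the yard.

(a) Entailed — this follows by dropping conjuncts from the rinsing event's description.
(b) Entailed — under negation, adding a further restriction is entailed: if no such freezing event occurred, none occurred for the class either.
(c) Entailed — every conjunct here is already in the original rinsing event.
(d) Not entailed — Sade rinsed the toast, not the juice; the juice belongs to the freezing event.
(e) Entailed — dropping 'patiently' leaves a sub-description the original still satisfies.
(f) Entailed — the original entails any weakening of itself; this just generalizes the patient.

(a), (b), (c), (e), (f)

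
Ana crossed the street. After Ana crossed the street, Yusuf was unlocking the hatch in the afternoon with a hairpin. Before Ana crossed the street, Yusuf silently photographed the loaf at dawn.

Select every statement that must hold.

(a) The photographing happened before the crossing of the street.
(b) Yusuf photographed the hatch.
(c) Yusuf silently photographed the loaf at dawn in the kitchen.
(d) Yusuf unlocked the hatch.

(a) Entailed — the narrative places the photographing before the crossing.
(b) Not entailed — Yusuf photographed the loaf, not the hatch; the hatch belongs to the unlocking event.
(c) Not entailed — 'in the kitchen' adds information not in the original event.
(d) Not entailed — 'was unlocking' is progressive on an accomplishment; it does not entail the completed 'unlocked'.

(a)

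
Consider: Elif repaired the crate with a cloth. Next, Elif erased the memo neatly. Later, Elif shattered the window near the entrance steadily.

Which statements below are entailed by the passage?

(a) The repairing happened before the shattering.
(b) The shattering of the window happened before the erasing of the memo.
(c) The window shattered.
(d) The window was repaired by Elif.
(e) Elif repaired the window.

(a) Entailed — the narrative places the repairing before the shattering.
(b) Not entailed — the narrative places the erasing before the shattering, not after.
(c) Entailed — 'Elif shattered the window' is causative; it entails the inchoative 'the window shattered'.
(d) Not entailed — Elif repaired the crate, not the window; the window belongs to the shattering event.
(e) Not entailed — Elif repaired the crate, not the window; the window belongs to the shattering event.

(a), (c)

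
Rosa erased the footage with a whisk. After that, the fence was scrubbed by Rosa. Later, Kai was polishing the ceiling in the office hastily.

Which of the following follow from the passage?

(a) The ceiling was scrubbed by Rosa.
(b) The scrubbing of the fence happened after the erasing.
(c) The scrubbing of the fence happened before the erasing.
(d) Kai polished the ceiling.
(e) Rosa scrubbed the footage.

(b), (d)

(a) Not entailed — Rosa scrubbed the fence, not the ceiling; the ceiling belongs to the polishing event.
(b) Entailed — the narrative places the erasing before the scrubbing.
(c) Not entailed — the narrative places the erasing before the scrubbing, not after.
(d) Entailed — 'polish' is an activity; 'was polishing' entails that some polishing happened, so 'polished' holds.
(e) Not entailed — Rosa scrubbed the fence, not the footage; the footage belongs to the erasing event.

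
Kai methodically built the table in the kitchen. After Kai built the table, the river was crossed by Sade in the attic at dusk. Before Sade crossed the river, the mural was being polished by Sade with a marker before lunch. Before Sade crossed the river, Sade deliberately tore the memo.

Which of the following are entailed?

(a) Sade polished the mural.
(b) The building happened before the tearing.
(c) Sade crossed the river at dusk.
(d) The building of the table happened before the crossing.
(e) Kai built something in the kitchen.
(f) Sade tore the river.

(a), (c), (d), (e)

(a) Entailed — 'polish' is an activity; 'was polishing' entails that some polishing happened, so 'polished' holds.
(b) Not entailed — the narrative doesn't order the building relative to the tearing.
(c) Entailed — every conjunct here is already in the original crossing event.
(d) Entailed — the narrative places the building before the crossing.
(e) Entailed — dropping 'methodically' and generalizing the patient leaves a sub-description the original still satisfies.
(f) Not entailed — Sade tore the memo, not the river; the river belongs to the crossing event.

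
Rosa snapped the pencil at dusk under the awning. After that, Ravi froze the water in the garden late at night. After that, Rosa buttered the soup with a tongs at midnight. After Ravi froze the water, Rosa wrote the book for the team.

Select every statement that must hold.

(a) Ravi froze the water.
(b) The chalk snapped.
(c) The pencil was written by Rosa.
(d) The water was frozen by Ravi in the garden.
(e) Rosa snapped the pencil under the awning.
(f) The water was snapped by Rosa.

(a), (d), (e)

(a) Entailed — dropping 'in the garden', 'late at night' leaves a sub-description the original still satisfies.
(b) Not entailed — the pencil is what snapped, not the chalk.
(c) Not entailed — Rosa wrote the book, not the pencil; the pencil belongs to the snapping event.
(d) Entailed — this follows by dropping conjuncts from the freezing event's description.
(e) Entailed — dropping 'at dusk' leaves a sub-description the original still satisfies.
(f) Not entailed — Rosa snapped the pencil, not the water; the water belongs to the freezing event.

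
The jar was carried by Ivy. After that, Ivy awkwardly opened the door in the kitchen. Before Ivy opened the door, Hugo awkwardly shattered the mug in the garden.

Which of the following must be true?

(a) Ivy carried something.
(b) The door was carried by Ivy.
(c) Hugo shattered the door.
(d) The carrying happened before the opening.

(a) Entailed — every conjunct here is already in the original carrying event.
(b) Not entailed — Ivy carried the jar, not the door; the door belongs to the opening event.
(c) Not entailed — Hugo shattered the mug, not the door; the door belongs to the opening event.
(d) Entailed — the narrative places the carrying before the opening.

(a), (d)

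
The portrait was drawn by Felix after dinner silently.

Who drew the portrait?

'Felix' marks the agent of the drawing event.

Felix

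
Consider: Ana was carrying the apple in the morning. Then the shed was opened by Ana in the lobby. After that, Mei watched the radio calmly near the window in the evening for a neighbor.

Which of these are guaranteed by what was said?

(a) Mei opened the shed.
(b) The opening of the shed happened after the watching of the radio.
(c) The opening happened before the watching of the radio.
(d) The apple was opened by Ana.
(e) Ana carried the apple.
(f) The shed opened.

(c), (e), (f)

(a) Not entailed — the passage has Ana opening the shed, not Mei.
(b) Not entailed — the narrative places the opening before the watching, not after.
(c) Entailed — the narrative places the opening before the watching.
(d) Not entailed — Ana opened the shed, not the apple; the apple belongs to the carrying event.
(e) Entailed — 'carry' is an activity; 'was carrying' entails that some carrying happened, so 'carried' holds.
(f) Entailed — 'Ana opened the shed' is causative; it entails the inchoative 'the shed opened'.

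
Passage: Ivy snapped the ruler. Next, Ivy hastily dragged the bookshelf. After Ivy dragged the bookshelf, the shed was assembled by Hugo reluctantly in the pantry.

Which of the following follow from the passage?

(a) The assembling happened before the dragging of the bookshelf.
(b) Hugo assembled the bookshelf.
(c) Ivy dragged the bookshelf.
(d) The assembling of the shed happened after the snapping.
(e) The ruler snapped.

(a) Not entailed — the narrative places the dragging before the assembling, not after.
(b) Not entailed — Hugo assembled the shed, not the bookshelf; the bookshelf belongs to the dragging event.
(c) Entailed — the original entails any weakening of itself; this just drops 'hastily'.
(d) Entailed — the narrative places the snapping before the assembling.
(e) Entailed — 'Ivy snapped the ruler' is causative; it entails the inchoative 'the ruler snapped'.

(c), (d), (e)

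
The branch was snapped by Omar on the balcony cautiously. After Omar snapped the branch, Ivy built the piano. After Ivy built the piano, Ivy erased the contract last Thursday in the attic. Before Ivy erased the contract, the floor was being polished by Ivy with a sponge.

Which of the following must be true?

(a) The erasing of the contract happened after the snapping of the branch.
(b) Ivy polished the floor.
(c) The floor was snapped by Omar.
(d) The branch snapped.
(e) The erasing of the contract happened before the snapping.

(a), (b), (d)

(a) Entailed — the narrative places the snapping before the erasing.
(b) Entailed — 'polish' is an activity; 'was polishing' entails that some polishing happened, so 'polished' holds.
(c) Not entailed — Omar snapped the branch, not the floor; the floor belongs to the polishing event.
(d) Entailed — 'Omar snapped the branch' is causative; it entails the inchoative 'the branch snapped'.
(e) Not entailed — the narrative places the snapping before the erasing, not after.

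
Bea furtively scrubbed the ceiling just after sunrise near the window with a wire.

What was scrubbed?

the ceiling

'the ceiling' marks the patient of the scrubbing event.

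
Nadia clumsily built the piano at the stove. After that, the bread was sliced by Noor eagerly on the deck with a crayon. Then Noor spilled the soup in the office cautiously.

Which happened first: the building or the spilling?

the building

The connectives place the building before the spilling.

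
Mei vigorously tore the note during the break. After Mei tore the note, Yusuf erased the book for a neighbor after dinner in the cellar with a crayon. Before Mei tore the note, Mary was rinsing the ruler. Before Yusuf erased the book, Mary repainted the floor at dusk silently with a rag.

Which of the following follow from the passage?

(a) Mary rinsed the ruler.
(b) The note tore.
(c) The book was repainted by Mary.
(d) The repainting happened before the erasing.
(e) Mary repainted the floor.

(a), (b), (d), (e)

(a) Entailed — 'rinse' is an activity; 'was rinsing' entails that some rinsing happened, so 'rinsed' holds.
(b) Entailed — 'Mei tore the note' is causative; it entails the inchoative 'the note tore'.
(c) Not entailed — Mary repainted the floor, not the book; the book belongs to the erasing event.
(d) Entailed — the narrative places the repainting before the erasing.
(e) Entailed — dropping 'silently', 'with a rag', 'at dusk' leaves a sub-description the original still satisfies.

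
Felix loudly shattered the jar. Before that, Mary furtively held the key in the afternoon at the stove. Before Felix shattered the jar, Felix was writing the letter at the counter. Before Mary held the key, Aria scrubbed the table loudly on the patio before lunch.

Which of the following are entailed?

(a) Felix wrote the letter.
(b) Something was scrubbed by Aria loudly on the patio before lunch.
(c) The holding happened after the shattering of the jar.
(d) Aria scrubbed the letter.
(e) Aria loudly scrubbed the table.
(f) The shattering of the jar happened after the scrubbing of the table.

(b), (e), (f)

(a) Not entailed — 'was writing' is progressive on an accomplishment; it does not entail the completed 'wrote'.
(b) Entailed — every conjunct here is already in the original scrubbing event.
(c) Not entailed — the narrative places the holding before the shattering, not after.
(d) Not entailed — Aria scrubbed the table, not the letter; the letter belongs to the writing event.
(e) Entailed — every conjunct here is already in the original scrubbing event.
(f) Entailed — the narrative places the scrubbing before the shattering.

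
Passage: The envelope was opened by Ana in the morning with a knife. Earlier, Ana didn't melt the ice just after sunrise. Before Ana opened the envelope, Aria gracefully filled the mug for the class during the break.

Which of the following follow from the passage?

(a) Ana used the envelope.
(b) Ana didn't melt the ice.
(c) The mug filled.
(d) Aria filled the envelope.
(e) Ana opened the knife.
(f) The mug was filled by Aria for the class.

(c), (f)

(a) Not entailed — the envelope is the patient, not an instrument — Ana used a knife.
(b) Not entailed — dropping 'just after sunrise' under negation is not valid — the original leaves open that Ana melted the ice some other way.
(c) Entailed — 'Aria filled the mug' is causative; it entails the inchoative 'the mug filled'.
(d) Not entailed — Aria filled the mug, not the envelope; the envelope belongs to the opening event.
(e) Not entailed — the knife is the instrument, not what was opened.
(f) Entailed — this follows by dropping conjuncts from the filling event's description.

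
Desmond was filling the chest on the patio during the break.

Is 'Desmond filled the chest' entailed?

no

'was filling' is progressive; for an accomplishment like 'fill the chest', it doesn't entail completion.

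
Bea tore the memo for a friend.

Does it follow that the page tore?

no

Nothing is said about any page; only the memo is affected.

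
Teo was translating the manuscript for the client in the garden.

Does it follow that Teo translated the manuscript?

no

'was translating' is progressive; for an accomplishment like 'translate the manuscript', it doesn't entail completion.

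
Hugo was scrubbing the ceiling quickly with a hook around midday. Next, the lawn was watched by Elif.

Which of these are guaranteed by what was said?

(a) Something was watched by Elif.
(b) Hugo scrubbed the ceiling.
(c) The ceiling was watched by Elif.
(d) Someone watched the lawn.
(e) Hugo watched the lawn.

(a) Entailed — generalizing the patient leaves a sub-description the original still satisfies.
(b) Entailed — 'scrub' is an activity; 'was scrubbing' entails that some scrubbing happened, so 'scrubbed' holds.
(c) Not entailed — Elif watched the lawn, not the ceiling; the ceiling belongs to the scrubbing event.
(d) Entailed — this follows by dropping conjuncts from the watching event's description.
(e) Not entailed — the passage has Elif watching the lawn, not Hugo.

(a), (b), (d)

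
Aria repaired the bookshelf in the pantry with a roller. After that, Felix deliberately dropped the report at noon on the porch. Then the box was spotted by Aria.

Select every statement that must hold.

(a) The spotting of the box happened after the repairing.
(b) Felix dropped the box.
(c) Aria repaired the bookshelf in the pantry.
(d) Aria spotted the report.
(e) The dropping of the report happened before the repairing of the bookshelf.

(a), (c)

(a) Entailed — the narrative places the repairing before the spotting.
(b) Not entailed — Felix dropped the report, not the box; the box belongs to the spotting event.
(c) Entailed — every conjunct here is already in the original repairing event.
(d) Not entailed — Aria spotted the box, not the report; the report belongs to the dropping event.
(e) Not entailed — the narrative places the repairing before the dropping, not after.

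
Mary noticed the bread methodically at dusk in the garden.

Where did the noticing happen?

'in the garden' marks the location of the noticing event.

in the garden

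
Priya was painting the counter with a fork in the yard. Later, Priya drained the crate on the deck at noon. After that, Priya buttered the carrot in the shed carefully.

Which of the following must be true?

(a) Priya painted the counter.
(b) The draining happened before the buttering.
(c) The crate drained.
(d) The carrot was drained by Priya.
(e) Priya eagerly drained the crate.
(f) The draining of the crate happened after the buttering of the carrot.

(a) Not entailed — 'was painting' is progressive on an accomplishment; it does not entail the completed 'painted'.
(b) Entailed — the narrative places the draining before the buttering.
(c) Entailed — 'Priya drained the crate' is causative; it entails the inchoative 'the crate drained'.
(d) Not entailed — Priya drained the crate, not the carrot; the carrot belongs to the buttering event.
(e) Not entailed — 'eagerly' adds information not in the original event.
(f) Not entailed — the narrative places the draining before the buttering, not after.

(b), (c)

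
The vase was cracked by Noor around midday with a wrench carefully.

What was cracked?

the vase

'the vase' marks the patient of the cracking event.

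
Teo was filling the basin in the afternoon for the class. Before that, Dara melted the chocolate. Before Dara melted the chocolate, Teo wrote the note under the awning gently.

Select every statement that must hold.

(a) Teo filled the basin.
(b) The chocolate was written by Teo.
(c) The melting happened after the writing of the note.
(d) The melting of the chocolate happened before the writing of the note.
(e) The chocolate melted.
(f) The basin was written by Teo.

(c), (e)

(a) Not entailed — 'was filling' is progressive on an accomplishment; it does not entail the completed 'filled'.
(b) Not entailed — Teo wrote the note, not the chocolate; the chocolate belongs to the melting event.
(c) Entailed — the narrative places the writing before the melting.
(d) Not entailed — the narrative places the writing before the melting, not after.
(e) Entailed — 'Dara melted the chocolate' is causative; it entails the inchoative 'the chocolate melted'.
(f) Not entailed — Teo wrote the note, not the basin; the basin belongs to the filling event.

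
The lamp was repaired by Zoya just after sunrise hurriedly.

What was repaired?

the lamp

'the lamp' marks the patient of the repairing event.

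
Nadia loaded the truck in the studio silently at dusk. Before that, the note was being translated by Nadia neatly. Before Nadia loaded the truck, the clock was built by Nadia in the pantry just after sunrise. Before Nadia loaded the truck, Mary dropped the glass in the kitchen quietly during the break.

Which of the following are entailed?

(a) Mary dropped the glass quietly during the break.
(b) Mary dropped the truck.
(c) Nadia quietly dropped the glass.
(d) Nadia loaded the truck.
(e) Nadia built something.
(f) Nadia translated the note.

(a) Entailed — the original entails any weakening of itself; this just drops 'in the kitchen'.
(b) Not entailed — Mary dropped the glass, not the truck; the truck belongs to the loading event.
(c) Not entailed — the passage has Mary dropping the glass, not Nadia.
(d) Entailed — the original entails any weakening of itself; this just drops 'silently', 'in the studio', 'at dusk'.
(e) Entailed — every conjunct here is already in the original building event.
(f) Not entailed — 'was translating' is progressive on an accomplishment; it does not entail the completed 'translated'.

(a), (d), (e)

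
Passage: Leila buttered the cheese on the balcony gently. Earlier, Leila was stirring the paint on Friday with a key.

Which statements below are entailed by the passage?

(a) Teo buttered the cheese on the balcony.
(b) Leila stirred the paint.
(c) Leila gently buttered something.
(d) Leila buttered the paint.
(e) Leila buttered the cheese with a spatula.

(b), (c)

(a) Not entailed — the passage has Leila buttering the cheese, not Teo.
(b) Entailed — 'stir' is an activity; 'was stirring' entails that some stirring happened, so 'stirred' holds.
(c) Entailed — every conjunct here is already in the original buttering event.
(d) Not entailed — Leila buttered the cheese, not the paint; the paint belongs to the stirring event.
(e) Not entailed — 'with a spatula' adds information not in the original event.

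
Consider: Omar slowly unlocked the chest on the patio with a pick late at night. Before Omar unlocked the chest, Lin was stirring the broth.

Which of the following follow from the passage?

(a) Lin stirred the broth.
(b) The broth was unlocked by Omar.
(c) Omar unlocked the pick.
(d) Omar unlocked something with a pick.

(a) Entailed — 'stir' is an activity; 'was stirring' entails that some stirring happened, so 'stirred' holds.
(b) Not entailed — Omar unlocked the chest, not the broth; the broth belongs to the stirring event.
(c) Not entailed — the pick is the instrument, not what was unlocked.
(d) Entailed — the original entails any weakening of itself; this just drops 'slowly', 'late at night', 'on the patio' and generalizes the patient.

(a), (d)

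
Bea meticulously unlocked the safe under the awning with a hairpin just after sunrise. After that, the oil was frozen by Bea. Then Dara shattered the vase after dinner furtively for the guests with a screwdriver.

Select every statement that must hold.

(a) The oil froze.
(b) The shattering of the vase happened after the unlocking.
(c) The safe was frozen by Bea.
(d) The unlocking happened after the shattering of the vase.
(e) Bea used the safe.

(a), (b)

(a) Entailed — 'Bea froze the oil' is causative; it entails the inchoative 'the oil froze'.
(b) Entailed — the narrative places the unlocking before the shattering.
(c) Not entailed — Bea froze the oil, not the safe; the safe belongs to the unlocking event.
(d) Not entailed — the narrative places the unlocking before the shattering, not after.
(e) Not entailed — the safe is the patient, not an instrument — Bea used a hairpin.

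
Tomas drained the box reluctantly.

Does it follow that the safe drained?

no

Nothing is said about any safe; only the box is affected.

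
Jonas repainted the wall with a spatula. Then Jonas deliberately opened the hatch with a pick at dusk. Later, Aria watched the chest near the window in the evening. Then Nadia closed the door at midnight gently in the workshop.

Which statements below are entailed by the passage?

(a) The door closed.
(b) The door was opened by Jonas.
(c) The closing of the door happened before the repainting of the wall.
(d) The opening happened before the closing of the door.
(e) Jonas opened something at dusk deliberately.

(a), (d), (e)

(a) Entailed — 'Nadia closed the door' is causative; it entails the inchoative 'the door closed'.
(b) Not entailed — Jonas opened the hatch, not the door; the door belongs to the closing event.
(c) Not entailed — the narrative places the repainting before the closing, not after.
(d) Entailed — the narrative places the opening before the closing.
(e) Entailed — this follows by dropping conjuncts from the opening event's description.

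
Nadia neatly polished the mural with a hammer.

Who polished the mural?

'Nadia' marks the agent of the polishing event.

Nadia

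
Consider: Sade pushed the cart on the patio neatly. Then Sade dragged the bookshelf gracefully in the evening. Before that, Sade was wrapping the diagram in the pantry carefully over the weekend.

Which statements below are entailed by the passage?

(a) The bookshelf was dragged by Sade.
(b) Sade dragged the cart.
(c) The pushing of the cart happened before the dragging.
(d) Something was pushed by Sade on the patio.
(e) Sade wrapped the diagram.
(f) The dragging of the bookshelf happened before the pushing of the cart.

(a), (c), (d)

(a) Entailed — every conjunct here is already in the original dragging event.
(b) Not entailed — Sade dragged the bookshelf, not the cart; the cart belongs to the pushing event.
(c) Entailed — the narrative places the pushing before the dragging.
(d) Entailed — every conjunct here is already in the original pushing event.
(e) Not entailed — 'was wrapping' is progressive on an accomplishment; it does not entail the completed 'wrapped'.
(f) Not entailed — the narrative places the pushing before the dragging, not after.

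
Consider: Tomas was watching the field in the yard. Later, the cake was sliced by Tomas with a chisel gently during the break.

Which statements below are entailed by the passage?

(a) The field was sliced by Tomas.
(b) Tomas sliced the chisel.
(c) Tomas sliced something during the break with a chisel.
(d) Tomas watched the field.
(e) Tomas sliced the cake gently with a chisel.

(a) Not entailed — Tomas sliced the cake, not the field; the field belongs to the watching event.
(b) Not entailed — the chisel is the instrument, not what was sliced.
(c) Entailed — this follows by dropping conjuncts from the slicing event's description.
(d) Entailed — 'watch' is an activity; 'was watching' entails that some watching happened, so 'watched' holds.
(e) Entailed — this follows by dropping conjuncts from the slicing event's description.

(c), (d), (e)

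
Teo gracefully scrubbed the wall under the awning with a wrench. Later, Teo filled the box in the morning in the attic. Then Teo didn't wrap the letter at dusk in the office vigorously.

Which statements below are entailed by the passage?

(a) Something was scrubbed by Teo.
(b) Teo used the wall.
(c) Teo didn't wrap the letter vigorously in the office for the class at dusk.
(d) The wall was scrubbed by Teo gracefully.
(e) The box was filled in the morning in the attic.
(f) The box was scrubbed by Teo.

(a) Entailed — every conjunct here is already in the original scrubbing event.
(b) Not entailed — the wall is the patient, not an instrument — Teo used a wrench.
(c) Entailed — under negation, adding a further restriction is entailed: if no such wrapping event occurred, none occurred for the class either.
(d) Entailed — the original entails any weakening of itself; this just drops 'with a wrench', 'under the awning'.
(e) Entailed — the original entails any weakening of itself; this just generalizes the agent.
(f) Not entailed — Teo scrubbed the wall, not the box; the box belongs to the filling event.

(a), (c), (d), (e)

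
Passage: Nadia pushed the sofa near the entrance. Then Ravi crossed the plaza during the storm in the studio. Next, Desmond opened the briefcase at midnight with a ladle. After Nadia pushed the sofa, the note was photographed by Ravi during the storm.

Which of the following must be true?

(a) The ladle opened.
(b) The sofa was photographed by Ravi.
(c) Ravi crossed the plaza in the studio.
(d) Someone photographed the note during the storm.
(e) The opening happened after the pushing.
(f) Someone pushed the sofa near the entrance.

(a) Not entailed — the briefcase is what opened, not the ladle.
(b) Not entailed — Ravi photographed the note, not the sofa; the sofa belongs to the pushing event.
(c) Entailed — this follows by dropping conjuncts from the crossing event's description.
(d) Entailed — every conjunct here is already in the original photographing event.
(e) Entailed — the narrative places the pushing before the opening.
(f) Entailed — this follows by dropping conjuncts from the pushing event's description.

(c), (d), (e), (f)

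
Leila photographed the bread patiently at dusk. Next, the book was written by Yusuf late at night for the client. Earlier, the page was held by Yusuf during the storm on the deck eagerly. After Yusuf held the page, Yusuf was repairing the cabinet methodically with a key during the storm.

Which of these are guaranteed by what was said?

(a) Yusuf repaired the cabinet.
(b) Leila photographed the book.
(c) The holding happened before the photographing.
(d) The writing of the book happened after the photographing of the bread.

(a) Not entailed — 'was repairing' is progressive on an accomplishment; it does not entail the completed 'repaired'.
(b) Not entailed — Leila photographed the bread, not the book; the book belongs to the writing event.
(c) Not entailed — the narrative doesn't order the holding relative to the photographing.
(d) Entailed — the narrative places the photographing before the writing.

(d)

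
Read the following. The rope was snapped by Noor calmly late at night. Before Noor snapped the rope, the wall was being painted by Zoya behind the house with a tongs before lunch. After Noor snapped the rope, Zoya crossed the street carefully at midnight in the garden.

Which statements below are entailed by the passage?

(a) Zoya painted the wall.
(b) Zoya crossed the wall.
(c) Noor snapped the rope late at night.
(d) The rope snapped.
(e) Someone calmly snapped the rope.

(c), (d), (e)

(a) Not entailed — 'was painting' is progressive on an accomplishment; it does not entail the completed 'painted'.
(b) Not entailed — Zoya crossed the street, not the wall; the wall belongs to the painting event.
(c) Entailed — every conjunct here is already in the original snapping event.
(d) Entailed — 'Noor snapped the rope' is causative; it entails the inchoative 'the rope snapped'.
(e) Entailed — the original entails any weakening of itself; this just drops 'late at night' and generalizes the agent.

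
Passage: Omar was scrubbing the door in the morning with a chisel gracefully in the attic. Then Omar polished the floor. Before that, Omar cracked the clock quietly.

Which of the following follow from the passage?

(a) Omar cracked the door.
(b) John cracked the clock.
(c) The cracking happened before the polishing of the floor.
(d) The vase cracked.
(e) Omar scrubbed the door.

(a) Not entailed — Omar cracked the clock, not the door; the door belongs to the scrubbing event.
(b) Not entailed — the passage has Omar cracking the clock, not John.
(c) Entailed — the narrative places the cracking before the polishing.
(d) Not entailed — the clock is what cracked, not the vase.
(e) Entailed — 'scrub' is an activity; 'was scrubbing' entails that some scrubbing happened, so 'scrubbed' holds.

(c), (e)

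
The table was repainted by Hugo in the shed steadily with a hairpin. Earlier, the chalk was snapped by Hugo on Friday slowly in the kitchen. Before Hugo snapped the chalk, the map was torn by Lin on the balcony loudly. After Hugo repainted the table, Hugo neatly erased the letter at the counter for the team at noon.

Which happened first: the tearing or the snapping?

the tearing

The connectives place the tearing before the snapping.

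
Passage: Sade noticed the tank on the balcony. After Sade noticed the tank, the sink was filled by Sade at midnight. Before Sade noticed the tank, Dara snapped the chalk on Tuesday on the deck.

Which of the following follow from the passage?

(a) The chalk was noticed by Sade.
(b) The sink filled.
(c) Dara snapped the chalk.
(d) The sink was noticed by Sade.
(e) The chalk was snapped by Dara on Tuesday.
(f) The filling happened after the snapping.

(b), (c), (e), (f)

(a) Not entailed — Sade noticed the tank, not the chalk; the chalk belongs to the snapping event.
(b) Entailed — 'Sade filled the sink' is causative; it entails the inchoative 'the sink filled'.
(c) Entailed — the original entails any weakening of itself; this just drops 'on Tuesday', 'on the deck'.
(d) Not entailed — Sade noticed the tank, not the sink; the sink belongs to the filling event.
(e) Entailed — this follows by dropping conjuncts from the snapping event's description.
(f) Entailed — the narrative places the snapping before the filling.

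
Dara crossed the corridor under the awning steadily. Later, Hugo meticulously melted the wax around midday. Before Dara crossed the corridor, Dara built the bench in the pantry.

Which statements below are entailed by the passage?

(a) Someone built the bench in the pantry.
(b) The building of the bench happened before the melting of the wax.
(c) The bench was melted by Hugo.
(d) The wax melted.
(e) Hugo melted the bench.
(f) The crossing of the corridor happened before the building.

(a), (b), (d)

(a) Entailed — every conjunct here is already in the original building event.
(b) Entailed — the narrative places the building before the melting.
(c) Not entailed — Hugo melted the wax, not the bench; the bench belongs to the building event.
(d) Entailed — 'Hugo melted the wax' is causative; it entails the inchoative 'the wax melted'.
(e) Not entailed — Hugo melted the wax, not the bench; the bench belongs to the building event.
(f) Not entailed — the narrative places the building before the crossing, not after.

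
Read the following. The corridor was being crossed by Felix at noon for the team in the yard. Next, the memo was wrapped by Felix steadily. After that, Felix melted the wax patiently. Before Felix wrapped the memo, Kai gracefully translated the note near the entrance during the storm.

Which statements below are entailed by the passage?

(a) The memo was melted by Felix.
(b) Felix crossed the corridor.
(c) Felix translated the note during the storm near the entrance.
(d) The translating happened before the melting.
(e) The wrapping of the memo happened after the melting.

(d)

(a) Not entailed — Felix melted the wax, not the memo; the memo belongs to the wrapping event.
(b) Not entailed — 'was crossing' is progressive on an accomplishment; it does not entail the completed 'crossed'.
(c) Not entailed — the passage has Kai translating the note, not Felix.
(d) Entailed — the narrative places the translating before the melting.
(e) Not entailed — the narrative places the wrapping before the melting, not after.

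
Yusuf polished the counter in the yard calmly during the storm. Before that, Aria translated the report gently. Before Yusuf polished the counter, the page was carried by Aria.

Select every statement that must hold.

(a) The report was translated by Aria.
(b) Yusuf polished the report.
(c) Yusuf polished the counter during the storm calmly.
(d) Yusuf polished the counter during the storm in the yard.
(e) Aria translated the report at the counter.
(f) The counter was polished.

(a) Entailed — dropping 'gently' leaves a sub-description the original still satisfies.
(b) Not entailed — Yusuf polished the counter, not the report; the report belongs to the translating event.
(c) Entailed — every conjunct here is already in the original polishing event.
(d) Entailed — every conjunct here is already in the original polishing event.
(e) Not entailed — 'at the counter' adds information not in the original event.
(f) Entailed — every conjunct here is already in the original polishing event.

(a), (c), (d), (f)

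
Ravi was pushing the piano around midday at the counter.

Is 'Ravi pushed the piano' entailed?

'push' is atelic; if Ravi was pushing the piano, then Ravi pushed the piano (for some time).

yes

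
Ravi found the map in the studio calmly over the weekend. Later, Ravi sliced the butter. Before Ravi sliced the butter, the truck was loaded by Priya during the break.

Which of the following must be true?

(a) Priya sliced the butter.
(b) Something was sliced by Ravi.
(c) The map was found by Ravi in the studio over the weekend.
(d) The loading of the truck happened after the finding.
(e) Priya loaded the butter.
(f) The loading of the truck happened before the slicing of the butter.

(a) Not entailed — the passage has Ravi slicing the butter, not Priya.
(b) Entailed — every conjunct here is already in the original slicing event.
(c) Entailed — dropping 'calmly' leaves a sub-description the original still satisfies.
(d) Not entailed — the narrative doesn't order the finding relative to the loading.
(e) Not entailed — Priya loaded the truck, not the butter; the butter belongs to the slicing event.
(f) Entailed — the narrative places the loading before the slicing.

(b), (c), (f)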